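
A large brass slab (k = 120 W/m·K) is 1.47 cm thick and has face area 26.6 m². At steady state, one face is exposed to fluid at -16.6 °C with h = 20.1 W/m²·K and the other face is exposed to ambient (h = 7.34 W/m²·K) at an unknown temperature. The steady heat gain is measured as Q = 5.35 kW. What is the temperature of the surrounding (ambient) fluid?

T_out = 20.8 °C

Series resistances:
  R_conv,in = 1/(hA) = 1/(20.1·26.6) = 0.001870 K/W
  R_brass = L/(kA) = 0.0147/(120·26.6) = 4.605×10^-6 K/W
  R_conv,out = 1/(hA) = 1/(7.34·26.6) = 0.005122 K/W
ΣR = 0.006997 K/W
ΔT = Q·ΣR = 5350 × 0.006997 = 37.43 K
Heat flows inward, so T_out = T_in + ΔT = -16.6 + 37.43 = 20.8 °C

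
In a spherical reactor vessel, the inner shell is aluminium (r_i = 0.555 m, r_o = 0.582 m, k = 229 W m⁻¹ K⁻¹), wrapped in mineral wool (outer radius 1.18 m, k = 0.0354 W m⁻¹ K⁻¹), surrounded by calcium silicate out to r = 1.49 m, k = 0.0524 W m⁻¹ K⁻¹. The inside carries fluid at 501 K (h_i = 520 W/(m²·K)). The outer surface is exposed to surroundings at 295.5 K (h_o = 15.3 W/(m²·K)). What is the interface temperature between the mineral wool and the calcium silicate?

Series thermal resistances, inner to outer:
  R_conv,in = 1/(4πr²h) = 1/(4π·0.555²·520) = 4.968×10^-4 K/W
  R_aluminium = (1/0.555 − 1/0.582)/(4πk) = 0.08359/(4π·229) = 2.905×10^-5 K/W
  R_mineral wool = (1/0.582 − 1/1.18)/(4πk) = 0.8708/(4π·0.0354) = 1.957 K/W
  R_calcium silicate = (1/1.18 − 1/1.49)/(4πk) = 0.1763/(4π·0.0524) = 0.2678 K/W
  R_conv,out = 1/(4πr²h) = 1/(4π·1.49²·15.3) = 0.002343 K/W
ΣR = 4.968×10^-4 + 2.905×10^-5 + 1.957 + 0.2678 + 0.002343 = 2.228 K/W
Q = ΔT/ΣR = (501 K − 295.5 K)/2.228 = 92.24 W
From the inner boundary to the mineral wool/calcium silicate interface, ΣR_partial = 1.958 K/W.
T_interface = T_in − Q·ΣR_partial = 501 K − (92.24)(1.958) = 320.4 K

T = 320.4 K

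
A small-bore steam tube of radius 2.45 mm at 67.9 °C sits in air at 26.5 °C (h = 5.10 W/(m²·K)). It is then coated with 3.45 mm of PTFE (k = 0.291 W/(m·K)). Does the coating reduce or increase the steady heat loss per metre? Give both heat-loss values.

increases: 3.25 → 7.18 W/m

Critical radius for a cylinder: r_cr = k/h = 0.0571 m = 5.71 cm.
Outer radius after coating: r₂ = 0.00245 + 0.00345 = 0.00590 m.
Since r₁ < r_cr and r₂ ≤ r_cr, the coating moves toward the maximum at r_cr — heat loss rises.
Bare: R = 1/(2πr₁h) = 12.74 m·K/W; Q = 41.4/12.74 = 3.25 W/m.
Coated: R = R_cond + R_conv = 5.770 m·K/W; Q = 41.4/5.770 = 7.18 W/m.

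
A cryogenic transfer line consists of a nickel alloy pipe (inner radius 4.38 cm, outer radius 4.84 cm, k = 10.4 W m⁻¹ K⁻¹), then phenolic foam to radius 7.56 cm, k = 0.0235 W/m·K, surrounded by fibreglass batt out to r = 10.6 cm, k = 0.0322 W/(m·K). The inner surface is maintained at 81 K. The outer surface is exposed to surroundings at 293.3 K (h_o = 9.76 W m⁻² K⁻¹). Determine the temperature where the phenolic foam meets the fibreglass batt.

T = 213.4 K

Series thermal resistances, inner to outer:
  R'_nickel alloy = ln(0.0484/0.0438)/(2πk) = 0.09987/(2π·10.4) = 0.001528 m·K/W
  R'_phenolic foam = ln(0.0756/0.0484)/(2πk) = 0.4460/(2π·0.0235) = 3.020 m·K/W
  R'_fibreglass batt = ln(0.106/0.0756)/(2πk) = 0.3380/(2π·0.0322) = 1.671 m·K/W
  R'_conv,out = 1/(2πr h) = 1/(2π·0.106·9.76) = 0.1538 m·K/W
ΣR = 0.001528 + 3.020 + 1.671 + 0.1538 = 4.846 m·K/W
Q' = ΔT/ΣR = (81 K − 293.3 K)/4.846 = -43.81 W/m
From the inner boundary to the phenolic foam/fibreglass batt interface, ΣR_partial = 3.022 m·K/W.
T_interface = T_in − Q'·ΣR_partial = 81 K − (-43.81)(3.022) = 213.4 K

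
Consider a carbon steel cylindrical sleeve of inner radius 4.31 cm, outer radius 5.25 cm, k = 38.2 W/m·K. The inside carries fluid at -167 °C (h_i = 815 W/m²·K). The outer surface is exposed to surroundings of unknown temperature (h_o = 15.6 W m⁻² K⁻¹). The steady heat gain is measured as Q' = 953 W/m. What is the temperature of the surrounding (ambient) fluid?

T_out = 23.3 °C

Sum the resistances:
  R'_conv,in = 1/(2πr h) = 1/(2π·0.0431·815) = 0.004531 m·K/W
  R'_carbon steel = ln(0.0525/0.0431)/(2πk) = 0.1973/(2π·38.2) = 8.220×10^-4 m·K/W
  R'_conv,out = 1/(2πr h) = 1/(2π·0.0525·15.6) = 0.1943 m·K/W
ΣR = 0.1997 m·K/W
ΔT = Q'·ΣR = 953 × 0.1997 = 190.3 K
Heat flows inward, so T_out = T_in + ΔT = -167 + 190.3 = 23.3 °C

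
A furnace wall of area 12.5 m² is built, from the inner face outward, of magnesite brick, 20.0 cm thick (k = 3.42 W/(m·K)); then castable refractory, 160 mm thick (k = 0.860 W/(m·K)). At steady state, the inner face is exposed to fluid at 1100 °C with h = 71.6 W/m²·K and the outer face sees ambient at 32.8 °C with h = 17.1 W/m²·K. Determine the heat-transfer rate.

Series thermal resistances, inner to outer:
  R_conv,in = 1/(hA) = 1/(71.6·12.5) = 0.001117 K/W
  R_magnesite brick = L/(kA) = 0.200/(3.42·12.5) = 0.004678 K/W
  R_castable refractory = L/(kA) = 0.160/(0.860·12.5) = 0.01488 K/W
  R_conv,out = 1/(hA) = 1/(17.1·12.5) = 0.004678 K/W
ΣR = 0.001117 + 0.004678 + 0.01488 + 0.004678 = 0.02535 K/W
Q = ΔT/ΣR = (1100 °C − 32.8 °C)/0.02535 = 42100 W

Q = 42.1 kW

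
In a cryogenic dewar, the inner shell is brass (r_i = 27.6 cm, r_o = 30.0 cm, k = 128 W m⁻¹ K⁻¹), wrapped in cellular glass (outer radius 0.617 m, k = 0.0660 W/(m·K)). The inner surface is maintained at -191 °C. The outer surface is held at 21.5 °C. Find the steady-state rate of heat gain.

Q = 103 W

Treat each layer as a resistance in series:
  R_brass = (1/0.276 − 1/0.300)/(4πk) = 0.2899/(4π·128) = 1.802×10^-4 K/W
  R_cellular glass = (1/0.300 − 1/0.617)/(4πk) = 1.713/(4π·0.0660) = 2.065 K/W
ΣR = 1.802×10^-4 + 2.065 = 2.065 K/W
Q = ΔT/ΣR = (-191 °C − 21.5 °C)/2.065 = -103 W
(Negative Q ⇒ heat flows inward; heat gain = 103 W.)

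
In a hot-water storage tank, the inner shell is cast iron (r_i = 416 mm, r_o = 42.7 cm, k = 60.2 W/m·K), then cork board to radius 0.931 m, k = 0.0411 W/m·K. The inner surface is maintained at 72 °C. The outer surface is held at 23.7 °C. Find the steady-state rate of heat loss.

Treat each layer as a resistance in series:
  R_cast iron = (1/0.416 − 1/0.427)/(4πk) = 0.06193/(4π·60.2) = 8.186×10^-5 K/W
  R_cork board = (1/0.427 − 1/0.931)/(4πk) = 1.268/(4π·0.0411) = 2.455 K/W
ΣR = 8.186×10^-5 + 2.455 = 2.455 K/W
Q = ΔT/ΣR = (72 °C − 23.7 °C)/2.455 = 19.7 W

Q = 19.7 W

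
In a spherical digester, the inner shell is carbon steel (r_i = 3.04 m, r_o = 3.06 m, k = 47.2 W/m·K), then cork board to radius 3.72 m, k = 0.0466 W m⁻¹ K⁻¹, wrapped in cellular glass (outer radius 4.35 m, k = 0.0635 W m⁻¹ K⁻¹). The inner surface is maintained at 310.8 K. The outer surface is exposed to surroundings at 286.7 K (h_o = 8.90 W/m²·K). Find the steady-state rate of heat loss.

Series thermal resistances, inner to outer:
  R_carbon steel = (1/3.04 − 1/3.06)/(4πk) = 0.002150/(4π·47.2) = 3.625×10^-6 K/W
  R_cork board = (1/3.06 − 1/3.72)/(4πk) = 0.05798/(4π·0.0466) = 0.09901 K/W
  R_cellular glass = (1/3.72 − 1/4.35)/(4πk) = 0.03893/(4π·0.0635) = 0.04879 K/W
  R_conv,out = 1/(4πr²h) = 1/(4π·4.35²·8.90) = 4.725×10^-4 K/W
ΣR = 3.625×10^-6 + 0.09901 + 0.04879 + 4.725×10^-4 = 0.1483 K/W
Q = ΔT/ΣR = (310.8 K − 286.7 K)/0.1483 = 163 W

Q = 163 W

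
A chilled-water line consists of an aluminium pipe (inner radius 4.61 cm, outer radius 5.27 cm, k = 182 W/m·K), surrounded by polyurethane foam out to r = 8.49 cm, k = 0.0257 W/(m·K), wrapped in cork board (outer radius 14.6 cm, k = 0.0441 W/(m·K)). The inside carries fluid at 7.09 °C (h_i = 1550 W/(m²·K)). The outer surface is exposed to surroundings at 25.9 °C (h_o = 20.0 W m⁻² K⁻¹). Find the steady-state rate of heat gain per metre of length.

Resistance network (inner→outer):
  R'_conv,in = 1/(2πr h) = 1/(2π·0.0461·1550) = 0.002227 m·K/W
  R'_aluminium = ln(0.0527/0.0461)/(2πk) = 0.1338/(2π·182) = 1.170×10^-4 m·K/W
  R'_polyurethane foam = ln(0.0849/0.0527)/(2πk) = 0.4769/(2π·0.0257) = 2.953 m·K/W
  R'_cork board = ln(0.146/0.0849)/(2πk) = 0.5421/(2π·0.0441) = 1.957 m·K/W
  R'_conv,out = 1/(2πr h) = 1/(2π·0.146·20.0) = 0.05451 m·K/W
ΣR = 0.002227 + 1.170×10^-4 + 2.953 + 1.957 + 0.05451 = 4.967 m·K/W
Q' = ΔT/ΣR = (7.09 °C − 25.9 °C)/4.967 = -3.79 W/m
(Negative Q' ⇒ heat flows inward; heat gain = 3.79 W/m.)

Q' = 3.79 W/m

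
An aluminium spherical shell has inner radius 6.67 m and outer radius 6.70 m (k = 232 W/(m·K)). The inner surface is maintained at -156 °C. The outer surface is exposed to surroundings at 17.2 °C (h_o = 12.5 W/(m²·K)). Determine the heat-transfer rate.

Q = 1220 kW

Treat each layer as a resistance in series:
  R_aluminium = (1/6.67 − 1/6.70)/(4πk) = 6.713×10^-4/(4π·232) = 2.303×10^-7 K/W
  R_conv,out = 1/(4πr²h) = 1/(4π·6.70²·12.5) = 1.418×10^-4 K/W
ΣR = 2.303×10^-7 + 1.418×10^-4 = 1.420×10^-4 K/W
Q = ΔT/ΣR = (-156 °C − 17.2 °C)/1.420×10^-4 = -1.22×10^6 W
(Negative Q ⇒ heat flows inward; heat gain = 1.22×10^6 W.)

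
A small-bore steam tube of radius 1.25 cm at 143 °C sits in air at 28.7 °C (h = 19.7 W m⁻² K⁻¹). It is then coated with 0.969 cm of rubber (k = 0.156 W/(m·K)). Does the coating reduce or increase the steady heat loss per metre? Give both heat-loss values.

Critical radius for a cylinder: r_cr = k/h = 0.00792 m = 0.792 cm.
Outer radius after coating: r₂ = 0.0125 + 0.00969 = 0.02219 m.
Since r₁ ≥ r_cr, any added insulation reduces the heat loss.
Bare: R = 1/(2πr₁h) = 0.6463 m·K/W; Q = 114.3/0.6463 = 177 W/m.
Coated: R = R_cond + R_conv = 0.9496 m·K/W; Q = 114.3/0.9496 = 120 W/m.

reduces: 177 → 120 W/m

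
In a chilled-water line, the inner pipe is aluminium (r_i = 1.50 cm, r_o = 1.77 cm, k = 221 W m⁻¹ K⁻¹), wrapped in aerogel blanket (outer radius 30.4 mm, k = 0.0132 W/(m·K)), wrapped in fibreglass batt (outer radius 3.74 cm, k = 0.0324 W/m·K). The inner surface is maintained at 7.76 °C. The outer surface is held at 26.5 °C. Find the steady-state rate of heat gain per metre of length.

Q' = 2.49 W/m

Treat each layer as a resistance in series:
  R'_aluminium = ln(0.0177/0.0150)/(2πk) = 0.1655/(2π·221) = 1.192×10^-4 m·K/W
  R'_aerogel blanket = ln(0.0304/0.0177)/(2πk) = 0.5409/(2π·0.0132) = 6.521 m·K/W
  R'_fibreglass batt = ln(0.0374/0.0304)/(2πk) = 0.2072/(2π·0.0324) = 1.018 m·K/W
ΣR = 1.192×10^-4 + 6.521 + 1.018 = 7.539 m·K/W
Q' = ΔT/ΣR = (7.76 °C − 26.5 °C)/7.539 = -2.49 W/m
(Negative Q' ⇒ heat flows inward; heat gain = 2.49 W/m.)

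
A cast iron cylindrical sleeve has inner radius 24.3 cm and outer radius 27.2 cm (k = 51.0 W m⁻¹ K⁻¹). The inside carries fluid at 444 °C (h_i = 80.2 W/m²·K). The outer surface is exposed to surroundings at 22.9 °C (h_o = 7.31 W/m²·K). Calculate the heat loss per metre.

Q' = 4750 W/m

Series thermal resistances, inner to outer:
  R'_conv,in = 1/(2πr h) = 1/(2π·0.243·80.2) = 0.008167 m·K/W
  R'_cast iron = ln(0.272/0.243)/(2πk) = 0.1127/(2π·51.0) = 3.518×10^-4 m·K/W
  R'_conv,out = 1/(2πr h) = 1/(2π·0.272·7.31) = 0.08004 m·K/W
ΣR = 0.008167 + 3.518×10^-4 + 0.08004 = 0.08856 m·K/W
Q' = ΔT/ΣR = (444 °C − 22.9 °C)/0.08856 = 4750 W/m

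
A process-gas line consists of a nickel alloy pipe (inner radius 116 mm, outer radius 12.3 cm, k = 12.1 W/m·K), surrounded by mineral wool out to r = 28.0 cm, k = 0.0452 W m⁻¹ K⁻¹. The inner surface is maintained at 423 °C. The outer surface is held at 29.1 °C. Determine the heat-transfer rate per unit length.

Q' = 136 W/m

Series thermal resistances, inner to outer:
  R'_nickel alloy = ln(0.123/0.116)/(2πk) = 0.05859/(2π·12.1) = 7.707×10^-4 m·K/W
  R'_mineral wool = ln(0.280/0.123)/(2πk) = 0.8226/(2π·0.0452) = 2.896 m·K/W
ΣR = 7.707×10^-4 + 2.896 = 2.897 m·K/W
Q' = ΔT/ΣR = (423 °C − 29.1 °C)/2.897 = 136 W/m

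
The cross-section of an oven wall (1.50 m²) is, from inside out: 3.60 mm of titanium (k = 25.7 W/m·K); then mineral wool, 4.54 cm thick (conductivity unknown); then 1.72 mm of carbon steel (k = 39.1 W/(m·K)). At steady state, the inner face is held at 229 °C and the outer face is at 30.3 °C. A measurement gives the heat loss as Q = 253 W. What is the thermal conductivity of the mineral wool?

k = 0.0385 W/m·K

ΣR = ΔT/Q = |229 − 30.3|/253 = 0.7854 K/W
Known resistances:
  R_titanium = L/(kA) = 0.00360/(25.7·1.50) = 9.339×10^-5 K/W
  R_carbon steel = L/(kA) = 0.00172/(39.1·1.50) = 2.933×10^-5 K/W
R_mineral wool = ΣR − ΣR_known = 0.7854 − 1.227×10^-4 = 0.7853 K/W
L/(kA) = 0.7853 ⇒ k = 0.0454/(0.7853·1.50) = 0.0385 W/m·K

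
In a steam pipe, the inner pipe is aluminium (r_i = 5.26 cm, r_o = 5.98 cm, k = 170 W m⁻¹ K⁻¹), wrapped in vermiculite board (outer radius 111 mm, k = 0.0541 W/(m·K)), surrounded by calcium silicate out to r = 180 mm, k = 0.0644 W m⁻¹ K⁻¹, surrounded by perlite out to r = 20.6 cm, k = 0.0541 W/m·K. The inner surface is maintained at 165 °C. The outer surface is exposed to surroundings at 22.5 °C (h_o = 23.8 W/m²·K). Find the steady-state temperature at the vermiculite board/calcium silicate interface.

Treat each layer as a resistance in series:
  R'_aluminium = ln(0.0598/0.0526)/(2πk) = 0.1283/(2π·170) = 1.201×10^-4 m·K/W
  R'_vermiculite board = ln(0.111/0.0598)/(2πk) = 0.6185/(2π·0.0541) = 1.820 m·K/W
  R'_calcium silicate = ln(0.180/0.111)/(2πk) = 0.4834/(2π·0.0644) = 1.195 m·K/W
  R'_perlite = ln(0.206/0.180)/(2πk) = 0.1349/(2π·0.0541) = 0.3969 m·K/W
  R'_conv,out = 1/(2πr h) = 1/(2π·0.206·23.8) = 0.03246 m·K/W
ΣR = 1.201×10^-4 + 1.820 + 1.195 + 0.3969 + 0.03246 = 3.444 m·K/W
Q' = ΔT/ΣR = (165 °C − 22.5 °C)/3.444 = 41.38 W/m
From the inner boundary to the vermiculite board/calcium silicate interface, ΣR_partial = 1.820 m·K/W.
T_interface = T_in − Q'·ΣR_partial = 165 °C − (41.38)(1.820) = 89.7 °C

T = 89.7 °C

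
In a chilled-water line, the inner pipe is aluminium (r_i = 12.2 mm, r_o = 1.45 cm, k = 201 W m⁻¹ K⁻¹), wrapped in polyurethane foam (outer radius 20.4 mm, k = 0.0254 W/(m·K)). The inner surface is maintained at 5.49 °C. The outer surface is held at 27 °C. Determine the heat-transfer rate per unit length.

Q' = 10.1 W/m

Treat each layer as a resistance in series:
  R'_aluminium = ln(0.0145/0.0122)/(2πk) = 0.1727/(2π·201) = 1.368×10^-4 m·K/W
  R'_polyurethane foam = ln(0.0204/0.0145)/(2πk) = 0.3414/(2π·0.0254) = 2.139 m·K/W
ΣR = 1.368×10^-4 + 2.139 = 2.139 m·K/W
Q' = ΔT/ΣR = (5.49 °C − 27 °C)/2.139 = -10.1 W/m
(Negative Q' ⇒ heat flows inward; heat gain = 10.1 W/m.)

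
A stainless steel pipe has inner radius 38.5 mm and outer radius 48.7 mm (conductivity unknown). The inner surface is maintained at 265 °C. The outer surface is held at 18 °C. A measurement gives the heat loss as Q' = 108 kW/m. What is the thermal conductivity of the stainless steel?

ΣR = ΔT/Q' = |265 − 18|/1.08×10^5 = 0.002287 m·K/W
ln(r₂/r₁)/(2πk) = 0.002287 ⇒ k = 0.2350/(2π·0.002287) = 16.4 W/m·K

k = 16.4 W/m·K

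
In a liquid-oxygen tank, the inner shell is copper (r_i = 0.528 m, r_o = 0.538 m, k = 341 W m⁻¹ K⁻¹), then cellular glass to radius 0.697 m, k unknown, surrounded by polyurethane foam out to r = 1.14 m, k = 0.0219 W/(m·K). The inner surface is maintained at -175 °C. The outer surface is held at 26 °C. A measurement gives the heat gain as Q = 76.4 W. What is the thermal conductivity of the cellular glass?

ΣR = ΔT/Q = |-175 − 26|/76.4 = 2.631 K/W
Known resistances:
  R_copper = (1/0.528 − 1/0.538)/(4πk) = 0.03520/(4π·341) = 8.215×10^-6 K/W
  R_polyurethane foam = (1/0.697 − 1/1.14)/(4πk) = 0.5575/(4π·0.0219) = 2.026 K/W
R_cellular glass = ΣR − ΣR_known = 2.631 − 2.026 = 0.6050 K/W
(1/r₁−1/r₂)/(4πk) = 0.6050 ⇒ k = 0.4240/(4π·0.6050) = 0.0558 W/m·K

k = 0.0558 W/m·K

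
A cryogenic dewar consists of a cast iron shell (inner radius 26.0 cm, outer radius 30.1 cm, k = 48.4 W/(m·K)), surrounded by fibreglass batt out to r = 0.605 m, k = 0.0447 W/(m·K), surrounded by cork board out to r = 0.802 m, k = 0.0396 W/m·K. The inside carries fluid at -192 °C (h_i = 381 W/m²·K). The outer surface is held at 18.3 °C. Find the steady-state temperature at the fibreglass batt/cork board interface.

T = -27.0 °C

Treat each layer as a resistance in series:
  R_conv,in = 1/(4πr²h) = 1/(4π·0.260²·381) = 0.003090 K/W
  R_cast iron = (1/0.260 − 1/0.301)/(4πk) = 0.5239/(4π·48.4) = 8.614×10^-4 K/W
  R_fibreglass batt = (1/0.301 − 1/0.605)/(4πk) = 1.669/(4π·0.0447) = 2.972 K/W
  R_cork board = (1/0.605 − 1/0.802)/(4πk) = 0.4060/(4π·0.0396) = 0.8159 K/W
ΣR = 0.003090 + 8.614×10^-4 + 2.972 + 0.8159 = 3.792 K/W
Q = ΔT/ΣR = (-192 °C − 18.3 °C)/3.792 = -55.46 W
From the inner boundary to the fibreglass batt/cork board interface, ΣR_partial = 2.976 K/W.
T_interface = T_in − Q·ΣR_partial = -192 °C − (-55.46)(2.976) = -27.0 °C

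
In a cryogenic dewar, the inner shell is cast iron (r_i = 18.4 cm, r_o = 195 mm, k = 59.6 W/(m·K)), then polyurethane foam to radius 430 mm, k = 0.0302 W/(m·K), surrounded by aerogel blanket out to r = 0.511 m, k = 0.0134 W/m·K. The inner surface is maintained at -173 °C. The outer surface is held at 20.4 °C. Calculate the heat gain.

Treat each layer as a resistance in series:
  R_cast iron = (1/0.184 − 1/0.195)/(4πk) = 0.3066/(4π·59.6) = 4.093×10^-4 K/W
  R_polyurethane foam = (1/0.195 − 1/0.430)/(4πk) = 2.803/(4π·0.0302) = 7.385 K/W
  R_aerogel blanket = (1/0.430 − 1/0.511)/(4πk) = 0.3686/(4π·0.0134) = 2.189 K/W
ΣR = 4.093×10^-4 + 7.385 + 2.189 = 9.574 K/W
Q = ΔT/ΣR = (-173 °C − 20.4 °C)/9.574 = -20.2 W
(Negative Q ⇒ heat flows inward; heat gain = 20.2 W.)

Q = 20.2 W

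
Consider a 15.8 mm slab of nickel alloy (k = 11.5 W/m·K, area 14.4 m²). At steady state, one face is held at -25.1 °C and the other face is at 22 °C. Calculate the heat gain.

Q = 4.94×10^5 W

Q = kA·ΔT/L = 11.5 × 14.4 × |-25.1 °C − 22 °C| / 0.0158 = 4.94×10^5 W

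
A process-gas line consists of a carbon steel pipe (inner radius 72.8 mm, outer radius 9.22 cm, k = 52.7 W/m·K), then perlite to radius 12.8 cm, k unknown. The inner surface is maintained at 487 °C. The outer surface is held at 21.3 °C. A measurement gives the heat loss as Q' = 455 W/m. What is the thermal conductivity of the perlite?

ΣR = ΔT/Q' = |487 − 21.3|/455 = 1.024 m·K/W
Known resistances:
  R'_carbon steel = ln(0.0922/0.0728)/(2πk) = 0.2362/(2π·52.7) = 7.135×10^-4 m·K/W
R_perlite = ΣR − ΣR_known = 1.024 − 7.135×10^-4 = 1.023 m·K/W
ln(r₂/r₁)/(2πk) = 1.023 ⇒ k = 0.3281/(2π·1.023) = 0.0510 W/m·K

k = 0.0510 W/m·K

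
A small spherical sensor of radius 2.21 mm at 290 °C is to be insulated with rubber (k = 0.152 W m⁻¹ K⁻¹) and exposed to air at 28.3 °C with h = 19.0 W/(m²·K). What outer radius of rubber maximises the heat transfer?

For a sphere, r_cr = 2k_ins/h = 2·0.152/19.0 = 0.0160 m = 1.60 cm

r_cr = 1.60 cm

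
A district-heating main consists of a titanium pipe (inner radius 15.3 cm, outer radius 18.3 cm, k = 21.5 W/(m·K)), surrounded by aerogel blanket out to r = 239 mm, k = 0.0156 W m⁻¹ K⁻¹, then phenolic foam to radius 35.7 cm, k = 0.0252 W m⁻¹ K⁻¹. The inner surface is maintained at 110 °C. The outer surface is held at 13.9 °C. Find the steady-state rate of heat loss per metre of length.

Treat each layer as a resistance in series:
  R'_titanium = ln(0.183/0.153)/(2πk) = 0.1790/(2π·21.5) = 0.001325 m·K/W
  R'_aerogel blanket = ln(0.239/0.183)/(2πk) = 0.2670/(2π·0.0156) = 2.724 m·K/W
  R'_phenolic foam = ln(0.357/0.239)/(2πk) = 0.4013/(2π·0.0252) = 2.534 m·K/W
ΣR = 0.001325 + 2.724 + 2.534 = 5.259 m·K/W
Q' = ΔT/ΣR = (110 °C − 13.9 °C)/5.259 = 18.3 W/m

Q' = 18.3 W/m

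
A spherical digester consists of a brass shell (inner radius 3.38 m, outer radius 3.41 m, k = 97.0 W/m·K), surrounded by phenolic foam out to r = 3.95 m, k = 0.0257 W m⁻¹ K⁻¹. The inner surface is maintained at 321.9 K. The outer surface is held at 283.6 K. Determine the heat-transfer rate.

Q = 309 W

Series thermal resistances, inner to outer:
  R_brass = (1/3.38 − 1/3.41)/(4πk) = 0.002603/(4π·97.0) = 2.135×10^-6 K/W
  R_phenolic foam = (1/3.41 − 1/3.95)/(4πk) = 0.04009/(4π·0.0257) = 0.1241 K/W
ΣR = 2.135×10^-6 + 0.1241 = 0.1241 K/W
Q = ΔT/ΣR = (321.9 K − 283.6 K)/0.1241 = 309 W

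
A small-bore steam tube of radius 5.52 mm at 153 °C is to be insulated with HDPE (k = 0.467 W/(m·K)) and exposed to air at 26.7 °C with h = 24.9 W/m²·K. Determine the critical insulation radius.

r_cr = 1.88 cm

For a cylinder, r_cr = k_ins/h = 0.467/24.9 = 0.0188 m = 1.88 cm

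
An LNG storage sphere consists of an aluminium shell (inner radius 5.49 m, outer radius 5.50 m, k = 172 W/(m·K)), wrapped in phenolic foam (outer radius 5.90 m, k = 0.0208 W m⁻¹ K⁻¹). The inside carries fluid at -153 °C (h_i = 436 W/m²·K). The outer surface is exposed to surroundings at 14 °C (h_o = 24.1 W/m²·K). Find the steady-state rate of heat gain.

Resistance network (inner→outer):
  R_conv,in = 1/(4πr²h) = 1/(4π·5.49²·436) = 6.056×10^-6 K/W
  R_aluminium = (1/5.49 − 1/5.50)/(4πk) = 3.312×10^-4/(4π·172) = 1.532×10^-7 K/W
  R_phenolic foam = (1/5.50 − 1/5.90)/(4πk) = 0.01233/(4π·0.0208) = 0.04716 K/W
  R_conv,out = 1/(4πr²h) = 1/(4π·5.90²·24.1) = 9.486×10^-5 K/W
ΣR = 6.056×10^-6 + 1.532×10^-7 + 0.04716 + 9.486×10^-5 = 0.04726 K/W
Q = ΔT/ΣR = (-153 °C − 14 °C)/0.04726 = -3530 W
(Negative Q ⇒ heat flows inward; heat gain = 3530 W.)

Q = 3.53 kW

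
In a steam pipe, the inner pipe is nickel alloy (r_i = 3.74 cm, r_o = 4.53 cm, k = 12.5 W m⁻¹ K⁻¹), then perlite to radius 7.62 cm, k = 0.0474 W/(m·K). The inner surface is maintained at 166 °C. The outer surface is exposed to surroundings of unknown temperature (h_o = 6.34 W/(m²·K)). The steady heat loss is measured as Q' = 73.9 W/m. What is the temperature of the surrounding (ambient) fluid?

T_out = 12.4 °C

Series resistances:
  R'_nickel alloy = ln(0.0453/0.0374)/(2πk) = 0.1916/(2π·12.5) = 0.002440 m·K/W
  R'_perlite = ln(0.0762/0.0453)/(2πk) = 0.5201/(2π·0.0474) = 1.746 m·K/W
  R'_conv,out = 1/(2πr h) = 1/(2π·0.0762·6.34) = 0.3294 m·K/W
ΣR = 2.078 m·K/W
ΔT = Q'·ΣR = 73.9 × 2.078 = 153.6 K
Heat flows outward, so T_out = T_in − ΔT = 166 − 153.6 = 12.4 °C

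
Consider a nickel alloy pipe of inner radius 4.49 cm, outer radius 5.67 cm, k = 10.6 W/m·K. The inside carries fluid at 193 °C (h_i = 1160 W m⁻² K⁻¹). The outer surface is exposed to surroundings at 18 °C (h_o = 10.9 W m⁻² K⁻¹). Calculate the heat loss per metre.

Q' = 663 W/m

Treat each layer as a resistance in series:
  R'_conv,in = 1/(2πr h) = 1/(2π·0.0449·1160) = 0.003056 m·K/W
  R'_nickel alloy = ln(0.0567/0.0449)/(2πk) = 0.2333/(2π·10.6) = 0.003503 m·K/W
  R'_conv,out = 1/(2πr h) = 1/(2π·0.0567·10.9) = 0.2575 m·K/W
ΣR = 0.003056 + 0.003503 + 0.2575 = 0.2641 m·K/W
Q' = ΔT/ΣR = (193 °C − 18 °C)/0.2641 = 663 W/m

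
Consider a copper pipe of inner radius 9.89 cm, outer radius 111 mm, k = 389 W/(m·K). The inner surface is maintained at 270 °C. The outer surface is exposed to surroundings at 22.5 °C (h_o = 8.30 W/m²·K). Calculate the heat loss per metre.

Q' = 1430 W/m

Treat each layer as a resistance in series:
  R'_copper = ln(0.111/0.0989)/(2πk) = 0.1154/(2π·389) = 4.722×10^-5 m·K/W
  R'_conv,out = 1/(2πr h) = 1/(2π·0.111·8.30) = 0.1728 m·K/W
ΣR = 4.722×10^-5 + 0.1728 = 0.1728 m·K/W
Q' = ΔT/ΣR = (270 °C − 22.5 °C)/0.1728 = 1430 W/m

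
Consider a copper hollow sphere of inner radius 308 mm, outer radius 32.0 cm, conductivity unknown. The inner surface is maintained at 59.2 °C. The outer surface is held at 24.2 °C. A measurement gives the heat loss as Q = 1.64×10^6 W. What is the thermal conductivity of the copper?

k = 454 W/m·K

ΣR = ΔT/Q = |59.2 − 24.2|/1.64×10^6 = 2.134×10^-5 K/W
(1/r₁−1/r₂)/(4πk) = 2.134×10^-5 ⇒ k = 0.1218/(4π·2.134×10^-5) = 454 W/m·K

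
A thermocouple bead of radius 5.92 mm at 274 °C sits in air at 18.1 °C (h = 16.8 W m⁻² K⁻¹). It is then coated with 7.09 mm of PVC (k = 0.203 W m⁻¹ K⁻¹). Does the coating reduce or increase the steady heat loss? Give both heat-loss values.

increases: 1.89 → 3.99 W

Critical radius for a sphere: r_cr = 2k/h = 0.0242 m = 2.42 cm.
Outer radius after coating: r₂ = 0.00592 + 0.00709 = 0.01301 m.
Since r₁ < r_cr and r₂ ≤ r_cr, the coating moves toward the maximum at r_cr — heat loss rises.
Bare: R = 1/(4πr₁²h) = 135.2 K/W; Q = 255.9/135.2 = 1.89 W.
Coated: R = R_cond + R_conv = 64.07 K/W; Q = 255.9/64.07 = 3.99 W.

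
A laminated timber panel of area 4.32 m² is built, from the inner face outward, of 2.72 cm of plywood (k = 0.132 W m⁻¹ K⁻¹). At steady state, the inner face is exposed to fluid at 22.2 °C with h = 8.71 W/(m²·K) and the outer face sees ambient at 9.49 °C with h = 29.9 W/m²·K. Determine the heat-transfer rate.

Treat each layer as a resistance in series:
  R_conv,in = 1/(hA) = 1/(8.71·4.32) = 0.02658 K/W
  R_plywood = L/(kA) = 0.0272/(0.132·4.32) = 0.04770 K/W
  R_conv,out = 1/(hA) = 1/(29.9·4.32) = 0.007742 K/W
ΣR = 0.02658 + 0.04770 + 0.007742 = 0.08202 K/W
Q = ΔT/ΣR = (22.2 °C − 9.49 °C)/0.08202 = 155 W

Q = 155 W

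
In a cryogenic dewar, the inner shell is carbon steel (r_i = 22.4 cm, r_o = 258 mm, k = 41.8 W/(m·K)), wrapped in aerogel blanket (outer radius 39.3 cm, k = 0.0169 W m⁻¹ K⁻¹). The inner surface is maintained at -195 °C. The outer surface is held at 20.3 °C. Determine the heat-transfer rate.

Q = 34.3 W

Resistance network (inner→outer):
  R_carbon steel = (1/0.224 − 1/0.258)/(4πk) = 0.5883/(4π·41.8) = 0.001120 K/W
  R_aerogel blanket = (1/0.258 − 1/0.393)/(4πk) = 1.331/(4π·0.0169) = 6.269 K/W
ΣR = 0.001120 + 6.269 = 6.270 K/W
Q = ΔT/ΣR = (-195 °C − 20.3 °C)/6.270 = -34.3 W
(Negative Q ⇒ heat flows inward; heat gain = 34.3 W.)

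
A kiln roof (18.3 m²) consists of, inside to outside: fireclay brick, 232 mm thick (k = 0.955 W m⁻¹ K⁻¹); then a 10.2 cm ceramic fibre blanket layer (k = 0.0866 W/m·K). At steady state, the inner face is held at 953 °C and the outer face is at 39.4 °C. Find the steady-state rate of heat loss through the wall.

Series thermal resistances, inner to outer:
  R_fireclay brick = L/(kA) = 0.232/(0.955·18.3) = 0.01327 K/W
  R_ceramic fibre blanket = L/(kA) = 0.102/(0.0866·18.3) = 0.06436 K/W
ΣR = 0.01327 + 0.06436 = 0.07763 K/W
Q = ΔT/ΣR = (953 °C − 39.4 °C)/0.07763 = 11800 W

Q = 11.8 kW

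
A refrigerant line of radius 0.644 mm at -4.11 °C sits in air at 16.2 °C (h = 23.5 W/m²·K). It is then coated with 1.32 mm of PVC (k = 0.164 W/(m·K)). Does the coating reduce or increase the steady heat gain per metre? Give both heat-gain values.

increases: 1.93 → 4.48 W/m

Critical radius for a cylinder: r_cr = k/h = 0.00698 m = 0.698 cm.
Outer radius after coating: r₂ = 6.44×10^-4 + 0.00132 = 0.001964 m.
Since r₁ < r_cr and r₂ ≤ r_cr, the coating moves toward the maximum at r_cr — heat gain rises.
Bare: R = 1/(2πr₁h) = 10.52 m·K/W; Q = 20.31/10.52 = 1.93 W/m.
Coated: R = R_cond + R_conv = 4.530 m·K/W; Q = 20.31/4.530 = 4.48 W/m.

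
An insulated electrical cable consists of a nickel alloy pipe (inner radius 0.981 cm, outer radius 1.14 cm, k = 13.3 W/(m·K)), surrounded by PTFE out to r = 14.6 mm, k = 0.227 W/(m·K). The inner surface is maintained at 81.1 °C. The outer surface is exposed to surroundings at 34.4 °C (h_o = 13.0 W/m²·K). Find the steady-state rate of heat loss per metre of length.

Q' = 46.1 W/m

Series thermal resistances, inner to outer:
  R'_nickel alloy = ln(0.0114/0.00981)/(2πk) = 0.1502/(2π·13.3) = 0.001798 m·K/W
  R'_PTFE = ln(0.0146/0.0114)/(2πk) = 0.2474/(2π·0.227) = 0.1735 m·K/W
  R'_conv,out = 1/(2πr h) = 1/(2π·0.0146·13.0) = 0.8385 m·K/W
ΣR = 0.001798 + 0.1735 + 0.8385 = 1.014 m·K/W
Q' = ΔT/ΣR = (81.1 °C − 34.4 °C)/1.014 = 46.1 W/m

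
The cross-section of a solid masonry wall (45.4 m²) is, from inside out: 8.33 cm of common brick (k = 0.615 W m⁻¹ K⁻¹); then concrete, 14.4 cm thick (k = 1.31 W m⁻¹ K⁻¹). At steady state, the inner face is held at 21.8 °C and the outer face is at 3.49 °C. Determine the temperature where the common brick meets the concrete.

Treat each layer as a resistance in series:
  R_common brick = L/(kA) = 0.0833/(0.615·45.4) = 0.002983 K/W
  R_concrete = L/(kA) = 0.144/(1.31·45.4) = 0.002421 K/W
ΣR = 0.002983 + 0.002421 = 0.005404 K/W
Q = ΔT/ΣR = (21.8 °C − 3.49 °C)/0.005404 = 3388 W
From the inner boundary to the common brick/concrete interface, ΣR_partial = 0.002983 K/W.
T_interface = T_in − Q·ΣR_partial = 21.8 °C − (3388)(0.002983) = 11.7 °C

T = 11.7 °C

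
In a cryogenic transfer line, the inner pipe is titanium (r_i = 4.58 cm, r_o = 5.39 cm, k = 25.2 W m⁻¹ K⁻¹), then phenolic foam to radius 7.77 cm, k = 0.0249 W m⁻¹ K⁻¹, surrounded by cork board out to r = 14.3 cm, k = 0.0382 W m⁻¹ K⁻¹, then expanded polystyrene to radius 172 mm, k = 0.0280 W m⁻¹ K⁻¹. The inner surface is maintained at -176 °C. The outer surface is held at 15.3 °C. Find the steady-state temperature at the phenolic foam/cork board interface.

T = -101 °C

Treat each layer as a resistance in series:
  R'_titanium = ln(0.0539/0.0458)/(2πk) = 0.1628/(2π·25.2) = 0.001028 m·K/W
  R'_phenolic foam = ln(0.0777/0.0539)/(2πk) = 0.3657/(2π·0.0249) = 2.338 m·K/W
  R'_cork board = ln(0.143/0.0777)/(2πk) = 0.6100/(2π·0.0382) = 2.541 m·K/W
  R'_expanded polystyrene = ln(0.172/0.143)/(2πk) = 0.1846/(2π·0.0280) = 1.050 m·K/W
ΣR = 0.001028 + 2.338 + 2.541 + 1.050 = 5.930 m·K/W
Q' = ΔT/ΣR = (-176 °C − 15.3 °C)/5.930 = -32.26 W/m
From the inner boundary to the phenolic foam/cork board interface, ΣR_partial = 2.339 m·K/W.
T_interface = T_in − Q'·ΣR_partial = -176 °C − (-32.26)(2.339) = -101 °C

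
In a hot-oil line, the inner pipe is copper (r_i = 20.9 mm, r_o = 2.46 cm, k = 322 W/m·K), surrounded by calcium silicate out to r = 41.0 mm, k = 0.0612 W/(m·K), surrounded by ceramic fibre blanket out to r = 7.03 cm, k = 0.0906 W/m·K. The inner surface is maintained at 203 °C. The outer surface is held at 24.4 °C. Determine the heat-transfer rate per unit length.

Series thermal resistances, inner to outer:
  R'_copper = ln(0.0246/0.0209)/(2πk) = 0.1630/(2π·322) = 8.056×10^-5 m·K/W
  R'_calcium silicate = ln(0.0410/0.0246)/(2πk) = 0.5108/(2π·0.0612) = 1.328 m·K/W
  R'_ceramic fibre blanket = ln(0.0703/0.0410)/(2πk) = 0.5392/(2π·0.0906) = 0.9472 m·K/W
ΣR = 8.056×10^-5 + 1.328 + 0.9472 = 2.275 m·K/W
Q' = ΔT/ΣR = (203 °C − 24.4 °C)/2.275 = 78.5 W/m

Q' = 78.5 W/m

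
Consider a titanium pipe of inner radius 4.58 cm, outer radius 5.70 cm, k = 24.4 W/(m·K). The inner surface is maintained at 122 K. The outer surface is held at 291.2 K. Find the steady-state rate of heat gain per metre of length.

Q' = 2πk·ΔT/ln(r₂/r₁) = 2π × 24.4 × 169.2 / ln(0.0570/0.0458) = 1.19×10^5 W/m

Q' = 1.19×10^5 W/m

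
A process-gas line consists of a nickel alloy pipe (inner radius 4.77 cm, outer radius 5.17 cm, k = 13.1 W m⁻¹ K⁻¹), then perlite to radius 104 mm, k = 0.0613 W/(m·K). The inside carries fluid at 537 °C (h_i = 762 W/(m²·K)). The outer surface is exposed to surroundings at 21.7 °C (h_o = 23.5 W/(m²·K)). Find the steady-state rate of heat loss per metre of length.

Series thermal resistances, inner to outer:
  R'_conv,in = 1/(2πr h) = 1/(2π·0.0477·762) = 0.004379 m·K/W
  R'_nickel alloy = ln(0.0517/0.0477)/(2πk) = 0.08053/(2π·13.1) = 9.783×10^-4 m·K/W
  R'_perlite = ln(0.104/0.0517)/(2πk) = 0.6989/(2π·0.0613) = 1.815 m·K/W
  R'_conv,out = 1/(2πr h) = 1/(2π·0.104·23.5) = 0.06512 m·K/W
ΣR = 0.004379 + 9.783×10^-4 + 1.815 + 0.06512 = 1.885 m·K/W
Q' = ΔT/ΣR = (537 °C − 21.7 °C)/1.885 = 273 W/m

Q' = 273 W/m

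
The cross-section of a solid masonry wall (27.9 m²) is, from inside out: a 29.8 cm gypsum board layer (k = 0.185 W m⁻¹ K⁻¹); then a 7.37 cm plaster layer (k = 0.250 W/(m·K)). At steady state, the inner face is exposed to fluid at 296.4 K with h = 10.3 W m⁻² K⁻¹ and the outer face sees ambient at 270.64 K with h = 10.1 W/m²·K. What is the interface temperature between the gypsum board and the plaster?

Series thermal resistances, inner to outer:
  R_conv,in = 1/(hA) = 1/(10.3·27.9) = 0.003480 K/W
  R_gypsum board = L/(kA) = 0.298/(0.185·27.9) = 0.05774 K/W
  R_plaster = L/(kA) = 0.0737/(0.250·27.9) = 0.01057 K/W
  R_conv,out = 1/(hA) = 1/(10.1·27.9) = 0.003549 K/W
ΣR = 0.003480 + 0.05774 + 0.01057 + 0.003549 = 0.07534 K/W
Q = ΔT/ΣR = (296.4 K − 270.64 K)/0.07534 = 341.9 W
From the inner boundary to the gypsum board/plaster interface, ΣR_partial = 0.06122 K/W.
T_interface = T_in − Q·ΣR_partial = 296.4 K − (341.9)(0.06122) = 275.47 K

T = 275.47 K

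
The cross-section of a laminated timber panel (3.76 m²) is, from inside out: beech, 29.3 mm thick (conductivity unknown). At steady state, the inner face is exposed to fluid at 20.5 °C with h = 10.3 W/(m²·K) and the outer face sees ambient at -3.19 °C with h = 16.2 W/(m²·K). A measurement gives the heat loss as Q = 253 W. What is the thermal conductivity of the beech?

ΣR = ΔT/Q = |20.5 − -3.19|/253 = 0.09364 K/W
Known resistances:
  R_conv,in = 1/(hA) = 1/(10.3·3.76) = 0.02582 K/W
  R_conv,out = 1/(hA) = 1/(16.2·3.76) = 0.01642 K/W
R_beech = ΣR − ΣR_known = 0.09364 − 0.04224 = 0.05140 K/W
L/(kA) = 0.05140 ⇒ k = 0.0293/(0.05140·3.76) = 0.152 W/m·K

k = 0.152 W/m·K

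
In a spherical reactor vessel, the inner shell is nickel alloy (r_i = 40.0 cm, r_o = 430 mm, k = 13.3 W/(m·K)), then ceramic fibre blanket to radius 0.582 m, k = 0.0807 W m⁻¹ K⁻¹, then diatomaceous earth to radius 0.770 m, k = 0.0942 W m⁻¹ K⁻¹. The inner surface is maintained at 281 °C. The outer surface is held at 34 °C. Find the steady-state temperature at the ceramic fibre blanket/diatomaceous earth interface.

T = 126 °C

Series thermal resistances, inner to outer:
  R_nickel alloy = (1/0.400 − 1/0.430)/(4πk) = 0.1744/(4π·13.3) = 0.001044 K/W
  R_ceramic fibre blanket = (1/0.430 − 1/0.582)/(4πk) = 0.6074/(4π·0.0807) = 0.5989 K/W
  R_diatomaceous earth = (1/0.582 − 1/0.770)/(4πk) = 0.4195/(4π·0.0942) = 0.3544 K/W
ΣR = 0.001044 + 0.5989 + 0.3544 = 0.9543 K/W
Q = ΔT/ΣR = (281 °C − 34 °C)/0.9543 = 258.8 W
From the inner boundary to the ceramic fibre blanket/diatomaceous earth interface, ΣR_partial = 0.5999 K/W.
T_interface = T_in − Q·ΣR_partial = 281 °C − (258.8)(0.5999) = 126 °C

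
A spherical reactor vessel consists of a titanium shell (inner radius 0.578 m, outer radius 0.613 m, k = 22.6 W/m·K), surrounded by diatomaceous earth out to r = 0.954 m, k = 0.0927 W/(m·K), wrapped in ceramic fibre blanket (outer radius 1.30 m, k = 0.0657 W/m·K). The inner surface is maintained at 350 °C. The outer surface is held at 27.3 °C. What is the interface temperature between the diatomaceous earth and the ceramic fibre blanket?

T = 157 °C

Series thermal resistances, inner to outer:
  R_titanium = (1/0.578 − 1/0.613)/(4πk) = 0.09878/(4π·22.6) = 3.478×10^-4 K/W
  R_diatomaceous earth = (1/0.613 − 1/0.954)/(4πk) = 0.5831/(4π·0.0927) = 0.5006 K/W
  R_ceramic fibre blanket = (1/0.954 − 1/1.30)/(4πk) = 0.2790/(4π·0.0657) = 0.3379 K/W
ΣR = 3.478×10^-4 + 0.5006 + 0.3379 = 0.8388 K/W
Q = ΔT/ΣR = (350 °C − 27.3 °C)/0.8388 = 384.7 W
From the inner boundary to the diatomaceous earth/ceramic fibre blanket interface, ΣR_partial = 0.5009 K/W.
T_interface = T_in − Q·ΣR_partial = 350 °C − (384.7)(0.5009) = 157 °C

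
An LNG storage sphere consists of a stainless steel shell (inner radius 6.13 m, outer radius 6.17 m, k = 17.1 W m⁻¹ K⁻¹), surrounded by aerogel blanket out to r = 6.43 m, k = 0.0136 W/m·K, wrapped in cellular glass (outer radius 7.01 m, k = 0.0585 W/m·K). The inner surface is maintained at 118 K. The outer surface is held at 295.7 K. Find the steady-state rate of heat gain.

Q = 3180 W

Treat each layer as a resistance in series:
  R_stainless steel = (1/6.13 − 1/6.17)/(4πk) = 0.001058/(4π·17.1) = 4.922×10^-6 K/W
  R_aerogel blanket = (1/6.17 − 1/6.43)/(4πk) = 0.006554/(4π·0.0136) = 0.03835 K/W
  R_cellular glass = (1/6.43 − 1/7.01)/(4πk) = 0.01287/(4π·0.0585) = 0.01750 K/W
ΣR = 4.922×10^-6 + 0.03835 + 0.01750 = 0.05585 K/W
Q = ΔT/ΣR = (118 K − 295.7 K)/0.05585 = -3180 W
(Negative Q ⇒ heat flows inward; heat gain = 3180 W.)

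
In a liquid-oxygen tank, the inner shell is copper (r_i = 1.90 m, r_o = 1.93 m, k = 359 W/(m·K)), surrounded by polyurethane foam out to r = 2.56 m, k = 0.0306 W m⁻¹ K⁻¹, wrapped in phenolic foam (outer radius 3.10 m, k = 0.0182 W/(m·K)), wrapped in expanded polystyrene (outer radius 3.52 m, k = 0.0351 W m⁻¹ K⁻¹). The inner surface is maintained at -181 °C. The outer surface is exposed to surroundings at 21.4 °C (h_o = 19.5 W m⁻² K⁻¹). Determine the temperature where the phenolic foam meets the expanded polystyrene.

Resistance network (inner→outer):
  R_copper = (1/1.90 − 1/1.93)/(4πk) = 0.008181/(4π·359) = 1.813×10^-6 K/W
  R_polyurethane foam = (1/1.93 − 1/2.56)/(4πk) = 0.1275/(4π·0.0306) = 0.3316 K/W
  R_phenolic foam = (1/2.56 − 1/3.10)/(4πk) = 0.06804/(4π·0.0182) = 0.2975 K/W
  R_expanded polystyrene = (1/3.10 − 1/3.52)/(4πk) = 0.03849/(4π·0.0351) = 0.08726 K/W
  R_conv,out = 1/(4πr²h) = 1/(4π·3.52²·19.5) = 3.294×10^-4 K/W
ΣR = 1.813×10^-6 + 0.3316 + 0.2975 + 0.08726 + 3.294×10^-4 = 0.7167 K/W
Q = ΔT/ΣR = (-181 °C − 21.4 °C)/0.7167 = -282.4 W
From the inner boundary to the phenolic foam/expanded polystyrene interface, ΣR_partial = 0.6291 K/W.
T_interface = T_in − Q·ΣR_partial = -181 °C − (-282.4)(0.6291) = -3.3 °C

T = -3.3 °C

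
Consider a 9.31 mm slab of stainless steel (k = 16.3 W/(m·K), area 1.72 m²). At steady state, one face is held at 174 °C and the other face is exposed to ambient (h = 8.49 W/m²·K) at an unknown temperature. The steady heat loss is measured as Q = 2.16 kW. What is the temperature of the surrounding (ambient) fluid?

T_out = 25.4 °C

Sum the resistances:
  R_stainless steel = L/(kA) = 0.00931/(16.3·1.72) = 3.321×10^-4 K/W
  R_conv,out = 1/(hA) = 1/(8.49·1.72) = 0.06848 K/W
ΣR = 0.06881 K/W
ΔT = Q·ΣR = 2160 × 0.06881 = 148.6 K
Heat flows outward, so T_out = T_in − ΔT = 174 − 148.6 = 25.4 °C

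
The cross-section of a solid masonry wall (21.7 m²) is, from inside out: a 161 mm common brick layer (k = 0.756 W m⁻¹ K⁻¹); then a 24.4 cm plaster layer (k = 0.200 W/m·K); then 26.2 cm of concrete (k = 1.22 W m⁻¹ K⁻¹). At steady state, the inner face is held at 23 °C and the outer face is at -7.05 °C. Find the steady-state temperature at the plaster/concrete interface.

T = -3.13 °C

Series thermal resistances, inner to outer:
  R_common brick = L/(kA) = 0.161/(0.756·21.7) = 0.009814 K/W
  R_plaster = L/(kA) = 0.244/(0.200·21.7) = 0.05622 K/W
  R_concrete = L/(kA) = 0.262/(1.22·21.7) = 0.009897 K/W
ΣR = 0.009814 + 0.05622 + 0.009897 = 0.07593 K/W
Q = ΔT/ΣR = (23 °C − -7.05 °C)/0.07593 = 395.8 W
From the inner boundary to the plaster/concrete interface, ΣR_partial = 0.06603 K/W.
T_interface = T_in − Q·ΣR_partial = 23 °C − (395.8)(0.06603) = -3.13 °C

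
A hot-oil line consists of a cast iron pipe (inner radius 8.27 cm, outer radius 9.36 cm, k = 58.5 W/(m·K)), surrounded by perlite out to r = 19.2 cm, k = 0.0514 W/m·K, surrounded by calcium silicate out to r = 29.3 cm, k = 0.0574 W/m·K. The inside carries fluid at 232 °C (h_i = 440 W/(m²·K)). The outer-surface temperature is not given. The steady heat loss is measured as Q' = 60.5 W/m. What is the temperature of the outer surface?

T_out = 26.2 °C

Sum the resistances:
  R'_conv,in = 1/(2πr h) = 1/(2π·0.0827·440) = 0.004374 m·K/W
  R'_cast iron = ln(0.0936/0.0827)/(2πk) = 0.1238/(2π·58.5) = 3.368×10^-4 m·K/W
  R'_perlite = ln(0.192/0.0936)/(2πk) = 0.7185/(2π·0.0514) = 2.225 m·K/W
  R'_calcium silicate = ln(0.293/0.192)/(2πk) = 0.4227/(2π·0.0574) = 1.172 m·K/W
ΣR = 3.401 m·K/W
ΔT = Q'·ΣR = 60.5 × 3.401 = 205.8 K
Heat flows outward, so T_out = T_in − ΔT = 232 − 205.8 = 26.2 °C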